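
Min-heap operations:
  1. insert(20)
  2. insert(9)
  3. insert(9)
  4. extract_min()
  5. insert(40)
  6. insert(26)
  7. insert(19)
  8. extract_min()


insert(20) -> [20]
insert(9) -> [9, 20]
insert(9) -> [9, 20, 9]
extract_min()->9, [9, 20]
insert(40) -> [9, 20, 40]
insert(26) -> [9, 20, 40, 26]
insert(19) -> [9, 19, 40, 26, 20]
extract_min()->9, [19, 20, 40, 26]

Final heap: [19, 20, 40, 26]


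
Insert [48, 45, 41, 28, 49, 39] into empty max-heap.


Insert 48: [48]
Insert 45: [48, 45]
Insert 41: [48, 45, 41]
Insert 28: [48, 45, 41, 28]
Insert 49: [49, 48, 41, 28, 45]
Insert 39: [49, 48, 41, 28, 45, 39]

Final heap: [49, 48, 41, 28, 45, 39]


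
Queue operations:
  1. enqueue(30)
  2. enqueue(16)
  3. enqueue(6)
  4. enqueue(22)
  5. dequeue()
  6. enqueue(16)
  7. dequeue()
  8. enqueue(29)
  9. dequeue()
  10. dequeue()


enqueue(30) -> [30]
enqueue(16) -> [30, 16]
enqueue(6) -> [30, 16, 6]
enqueue(22) -> [30, 16, 6, 22]
dequeue()->30, [16, 6, 22]
enqueue(16) -> [16, 6, 22, 16]
dequeue()->16, [6, 22, 16]
enqueue(29) -> [6, 22, 16, 29]
dequeue()->6, [22, 16, 29]
dequeue()->22, [16, 29]

Final queue: [16, 29]


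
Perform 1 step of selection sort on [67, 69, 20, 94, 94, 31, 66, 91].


Initial: [67, 69, 20, 94, 94, 31, 66, 91]
Step 1: min=20 at 2
  Swap: [20, 69, 67, 94, 94, 31, 66, 91]

After 1 step: [20, 69, 67, 94, 94, 31, 66, 91]


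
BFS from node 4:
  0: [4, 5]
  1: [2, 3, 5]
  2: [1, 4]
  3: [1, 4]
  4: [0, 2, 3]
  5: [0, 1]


Visit 4, enqueue [0, 2, 3]
Visit 0, enqueue [5]
Visit 2, enqueue [1]
Visit 3, enqueue []
Visit 5, enqueue []
Visit 1, enqueue []

BFS order: [4, 0, 2, 3, 5, 1]


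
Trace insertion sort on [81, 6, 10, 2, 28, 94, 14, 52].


Initial: [81, 6, 10, 2, 28, 94, 14, 52]
Insert 6: [6, 81, 10, 2, 28, 94, 14, 52]
Insert 10: [6, 10, 81, 2, 28, 94, 14, 52]
Insert 2: [2, 6, 10, 81, 28, 94, 14, 52]
Insert 28: [2, 6, 10, 28, 81, 94, 14, 52]
Insert 94: [2, 6, 10, 28, 81, 94, 14, 52]
Insert 14: [2, 6, 10, 14, 28, 81, 94, 52]
Insert 52: [2, 6, 10, 14, 28, 52, 81, 94]

Sorted: [2, 6, 10, 14, 28, 52, 81, 94]


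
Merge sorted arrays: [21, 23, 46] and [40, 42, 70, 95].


Take 21 from A
Take 23 from A
Take 40 from B
Take 42 from B
Take 46 from A

Merged: [21, 23, 40, 42, 46, 70, 95]


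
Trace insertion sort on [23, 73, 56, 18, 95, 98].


Initial: [23, 73, 56, 18, 95, 98]
Insert 73: [23, 73, 56, 18, 95, 98]
Insert 56: [23, 56, 73, 18, 95, 98]
Insert 18: [18, 23, 56, 73, 95, 98]
Insert 95: [18, 23, 56, 73, 95, 98]
Insert 98: [18, 23, 56, 73, 95, 98]

Sorted: [18, 23, 56, 73, 95, 98]


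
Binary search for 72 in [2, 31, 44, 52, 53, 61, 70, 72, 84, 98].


Step 1: lo=0, hi=9, mid=4, val=53
Step 2: lo=5, hi=9, mid=7, val=72

Found at index 7


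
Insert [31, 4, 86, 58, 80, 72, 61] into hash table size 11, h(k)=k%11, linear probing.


Insert 31: h=9 -> slot 9
Insert 4: h=4 -> slot 4
Insert 86: h=9, 1 probes -> slot 10
Insert 58: h=3 -> slot 3
Insert 80: h=3, 2 probes -> slot 5
Insert 72: h=6 -> slot 6
Insert 61: h=6, 1 probes -> slot 7

Table: [None, None, None, 58, 4, 80, 72, 61, None, 31, 86]


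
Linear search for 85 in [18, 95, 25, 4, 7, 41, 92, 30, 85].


i=0: 18!=85
i=1: 95!=85
i=2: 25!=85
i=3: 4!=85
i=4: 7!=85
i=5: 41!=85
i=6: 92!=85
i=7: 30!=85
i=8: 85==85 found!

Found at 8, 9 comps


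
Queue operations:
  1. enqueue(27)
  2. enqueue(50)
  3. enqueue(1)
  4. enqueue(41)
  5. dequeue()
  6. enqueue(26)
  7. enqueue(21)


enqueue(27) -> [27]
enqueue(50) -> [27, 50]
enqueue(1) -> [27, 50, 1]
enqueue(41) -> [27, 50, 1, 41]
dequeue()->27, [50, 1, 41]
enqueue(26) -> [50, 1, 41, 26]
enqueue(21) -> [50, 1, 41, 26, 21]

Final queue: [50, 1, 41, 26, 21]


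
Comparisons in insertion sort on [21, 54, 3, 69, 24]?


Algorithm: insertion sort
Input: [21, 54, 3, 69, 24]
Sorted: [3, 21, 24, 54, 69]

7


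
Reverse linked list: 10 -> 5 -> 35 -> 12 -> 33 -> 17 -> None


Step 1: curr=10, set curr.next=prev(None) | reversed so far: 10
Step 2: curr=5, set curr.next=prev(10) | reversed so far: 5 -> 10
Step 3: curr=35, set curr.next=prev(5) | reversed so far: 35 -> 5 -> 10
Step 4: curr=12, set curr.next=prev(35) | reversed so far: 12 -> 35 -> 5 -> 10
Step 5: curr=33, set curr.next=prev(12) | reversed so far: 33 -> 12 -> 35 -> 5 -> 10
Step 6: curr=17, set curr.next=prev(33) | reversed so far: 17 -> 33 -> 12 -> 35 -> 5 -> 10

17 -> 33 -> 12 -> 35 -> 5 -> 10 -> None


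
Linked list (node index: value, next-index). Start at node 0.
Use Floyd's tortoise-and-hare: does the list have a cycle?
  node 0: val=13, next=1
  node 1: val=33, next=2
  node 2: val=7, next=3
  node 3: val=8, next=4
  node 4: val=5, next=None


Floyd's tortoise (slow, +1) and hare (fast, +2):
  init: slow=0, fast=0
  step 1: slow=1, fast=2
  step 2: slow=2, fast=4
  step 3: fast -> None, no cycle

Cycle: no


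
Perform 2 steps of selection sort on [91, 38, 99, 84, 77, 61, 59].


Initial: [91, 38, 99, 84, 77, 61, 59]
Step 1: min=38 at 1
  Swap: [38, 91, 99, 84, 77, 61, 59]
Step 2: min=59 at 6
  Swap: [38, 59, 99, 84, 77, 61, 91]

After 2 steps: [38, 59, 99, 84, 77, 61, 91]


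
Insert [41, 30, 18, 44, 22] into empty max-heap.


Insert 41: [41]
Insert 30: [41, 30]
Insert 18: [41, 30, 18]
Insert 44: [44, 41, 18, 30]
Insert 22: [44, 41, 18, 30, 22]

Final heap: [44, 41, 18, 30, 22]


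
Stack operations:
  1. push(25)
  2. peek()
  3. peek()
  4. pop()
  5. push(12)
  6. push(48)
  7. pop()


push(25) -> [25]
peek()->25
peek()->25
pop()->25, []
push(12) -> [12]
push(48) -> [12, 48]
pop()->48, [12]

Final stack: [12]


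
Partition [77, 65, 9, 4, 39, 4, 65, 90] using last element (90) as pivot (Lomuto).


Pivot: 90
  77 <= 90: advance i (no swap)
  65 <= 90: advance i (no swap)
  9 <= 90: advance i (no swap)
  4 <= 90: advance i (no swap)
  39 <= 90: advance i (no swap)
  4 <= 90: advance i (no swap)
  65 <= 90: advance i (no swap)
Place pivot at 7: [77, 65, 9, 4, 39, 4, 65, 90]

Partitioned: [77, 65, 9, 4, 39, 4, 65, 90]


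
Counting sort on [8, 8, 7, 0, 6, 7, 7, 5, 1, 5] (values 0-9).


Input: [8, 8, 7, 0, 6, 7, 7, 5, 1, 5]
Counts: [1, 1, 0, 0, 0, 2, 1, 3, 2, 0]

Sorted: [0, 1, 5, 5, 6, 7, 7, 7, 8, 8]


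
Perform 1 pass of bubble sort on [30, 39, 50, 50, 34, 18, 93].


Initial: [30, 39, 50, 50, 34, 18, 93]
Pass 1: [30, 39, 50, 34, 18, 50, 93] (2 swaps)

After 1 pass: [30, 39, 50, 34, 18, 50, 93]


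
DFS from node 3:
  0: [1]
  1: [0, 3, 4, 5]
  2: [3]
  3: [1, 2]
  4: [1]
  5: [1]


Visit 3, push [2, 1]
Visit 1, push [5, 4, 0]
Visit 0, push []
Visit 4, push []
Visit 5, push []
Visit 2, push []

DFS order: [3, 1, 0, 4, 5, 2]


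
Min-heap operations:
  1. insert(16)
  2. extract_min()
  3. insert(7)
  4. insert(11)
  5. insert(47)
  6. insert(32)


insert(16) -> [16]
extract_min()->16, []
insert(7) -> [7]
insert(11) -> [7, 11]
insert(47) -> [7, 11, 47]
insert(32) -> [7, 11, 47, 32]

Final heap: [7, 11, 47, 32]


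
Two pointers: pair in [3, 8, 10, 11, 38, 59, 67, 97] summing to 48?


lo=0(3)+hi=7(97)=100
lo=0(3)+hi=6(67)=70
lo=0(3)+hi=5(59)=62
lo=0(3)+hi=4(38)=41
lo=1(8)+hi=4(38)=46
lo=2(10)+hi=4(38)=48

Yes: 10+38=48


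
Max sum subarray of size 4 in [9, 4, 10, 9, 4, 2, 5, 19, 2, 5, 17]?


[0:4]: 32
[1:5]: 27
[2:6]: 25
[3:7]: 20
[4:8]: 30
[5:9]: 28
[6:10]: 31
[7:11]: 43

Max: 43 at [7:11]


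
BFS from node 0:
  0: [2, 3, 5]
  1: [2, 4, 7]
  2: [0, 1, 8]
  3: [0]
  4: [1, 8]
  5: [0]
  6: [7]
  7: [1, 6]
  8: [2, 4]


Visit 0, enqueue [2, 3, 5]
Visit 2, enqueue [1, 8]
Visit 3, enqueue []
Visit 5, enqueue []
Visit 1, enqueue [4, 7]
Visit 8, enqueue []
Visit 4, enqueue []
Visit 7, enqueue [6]
Visit 6, enqueue []

BFS order: [0, 2, 3, 5, 1, 8, 4, 7, 6]


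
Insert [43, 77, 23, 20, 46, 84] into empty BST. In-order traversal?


Insert 43: root
Insert 77: R from 43
Insert 23: L from 43
Insert 20: L from 43 -> L from 23
Insert 46: R from 43 -> L from 77
Insert 84: R from 43 -> R from 77

In-order: [20, 23, 43, 46, 77, 84]


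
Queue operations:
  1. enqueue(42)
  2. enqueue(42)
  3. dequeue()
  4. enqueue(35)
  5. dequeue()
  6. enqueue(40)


enqueue(42) -> [42]
enqueue(42) -> [42, 42]
dequeue()->42, [42]
enqueue(35) -> [42, 35]
dequeue()->42, [35]
enqueue(40) -> [35, 40]

Final queue: [35, 40]


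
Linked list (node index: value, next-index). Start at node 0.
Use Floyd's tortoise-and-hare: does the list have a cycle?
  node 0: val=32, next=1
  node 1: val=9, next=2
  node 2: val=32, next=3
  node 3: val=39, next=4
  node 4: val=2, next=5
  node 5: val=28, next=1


Floyd's tortoise (slow, +1) and hare (fast, +2):
  init: slow=0, fast=0
  step 1: slow=1, fast=2
  step 2: slow=2, fast=4
  step 3: slow=3, fast=1
  step 4: slow=4, fast=3
  step 5: slow=5, fast=5
  slow == fast at node 5: cycle detected

Cycle: yes


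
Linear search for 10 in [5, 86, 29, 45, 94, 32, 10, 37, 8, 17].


i=0: 5!=10
i=1: 86!=10
i=2: 29!=10
i=3: 45!=10
i=4: 94!=10
i=5: 32!=10
i=6: 10==10 found!

Found at 6, 7 comps


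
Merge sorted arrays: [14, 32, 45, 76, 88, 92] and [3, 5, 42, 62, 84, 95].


Take 3 from B
Take 5 from B
Take 14 from A
Take 32 from A
Take 42 from B
Take 45 from A
Take 62 from B
Take 76 from A
Take 84 from B
Take 88 from A
Take 92 from A

Merged: [3, 5, 14, 32, 42, 45, 62, 76, 84, 88, 92, 95]


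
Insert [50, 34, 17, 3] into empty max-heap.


Insert 50: [50]
Insert 34: [50, 34]
Insert 17: [50, 34, 17]
Insert 3: [50, 34, 17, 3]

Final heap: [50, 34, 17, 3]


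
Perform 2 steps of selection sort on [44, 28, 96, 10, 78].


Initial: [44, 28, 96, 10, 78]
Step 1: min=10 at 3
  Swap: [10, 28, 96, 44, 78]
Step 2: min=28 at 1
  Swap: [10, 28, 96, 44, 78]

After 2 steps: [10, 28, 96, 44, 78]


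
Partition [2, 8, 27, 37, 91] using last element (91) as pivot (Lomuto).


Pivot: 91
  2 <= 91: advance i (no swap)
  8 <= 91: advance i (no swap)
  27 <= 91: advance i (no swap)
  37 <= 91: advance i (no swap)
Place pivot at 4: [2, 8, 27, 37, 91]

Partitioned: [2, 8, 27, 37, 91]


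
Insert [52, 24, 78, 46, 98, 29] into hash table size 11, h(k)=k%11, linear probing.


Insert 52: h=8 -> slot 8
Insert 24: h=2 -> slot 2
Insert 78: h=1 -> slot 1
Insert 46: h=2, 1 probes -> slot 3
Insert 98: h=10 -> slot 10
Insert 29: h=7 -> slot 7

Table: [None, 78, 24, 46, None, None, None, 29, 52, None, 98]


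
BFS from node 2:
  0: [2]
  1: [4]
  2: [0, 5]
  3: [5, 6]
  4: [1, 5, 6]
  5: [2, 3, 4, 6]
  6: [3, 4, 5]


Visit 2, enqueue [0, 5]
Visit 0, enqueue []
Visit 5, enqueue [3, 4, 6]
Visit 3, enqueue []
Visit 4, enqueue [1]
Visit 6, enqueue []
Visit 1, enqueue []

BFS order: [2, 0, 5, 3, 4, 6, 1]


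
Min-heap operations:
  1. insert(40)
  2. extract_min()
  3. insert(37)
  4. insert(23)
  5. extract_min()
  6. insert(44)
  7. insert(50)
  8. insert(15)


insert(40) -> [40]
extract_min()->40, []
insert(37) -> [37]
insert(23) -> [23, 37]
extract_min()->23, [37]
insert(44) -> [37, 44]
insert(50) -> [37, 44, 50]
insert(15) -> [15, 37, 50, 44]

Final heap: [15, 37, 50, 44]


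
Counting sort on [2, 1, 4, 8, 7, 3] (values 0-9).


Input: [2, 1, 4, 8, 7, 3]
Counts: [0, 1, 1, 1, 1, 0, 0, 1, 1, 0]

Sorted: [1, 2, 3, 4, 7, 8]


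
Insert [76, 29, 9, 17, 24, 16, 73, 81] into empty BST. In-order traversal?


Insert 76: root
Insert 29: L from 76
Insert 9: L from 76 -> L from 29
Insert 17: L from 76 -> L from 29 -> R from 9
Insert 24: L from 76 -> L from 29 -> R from 9 -> R from 17
Insert 16: L from 76 -> L from 29 -> R from 9 -> L from 17
Insert 73: L from 76 -> R from 29
Insert 81: R from 76

In-order: [9, 16, 17, 24, 29, 73, 76, 81]


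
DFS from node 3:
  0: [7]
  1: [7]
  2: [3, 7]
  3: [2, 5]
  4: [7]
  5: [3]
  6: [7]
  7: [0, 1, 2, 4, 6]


Visit 3, push [5, 2]
Visit 2, push [7]
Visit 7, push [6, 4, 1, 0]
Visit 0, push []
Visit 1, push []
Visit 4, push []
Visit 6, push []
Visit 5, push []

DFS order: [3, 2, 7, 0, 1, 4, 6, 5]


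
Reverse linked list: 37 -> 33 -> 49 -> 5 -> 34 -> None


Step 1: curr=37, set curr.next=prev(None) | reversed so far: 37
Step 2: curr=33, set curr.next=prev(37) | reversed so far: 33 -> 37
Step 3: curr=49, set curr.next=prev(33) | reversed so far: 49 -> 33 -> 37
Step 4: curr=5, set curr.next=prev(49) | reversed so far: 5 -> 49 -> 33 -> 37
Step 5: curr=34, set curr.next=prev(5) | reversed so far: 34 -> 5 -> 49 -> 33 -> 37

34 -> 5 -> 49 -> 33 -> 37 -> None


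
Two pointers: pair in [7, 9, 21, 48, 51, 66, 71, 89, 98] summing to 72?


lo=0(7)+hi=8(98)=105
lo=0(7)+hi=7(89)=96
lo=0(7)+hi=6(71)=78
lo=0(7)+hi=5(66)=73
lo=0(7)+hi=4(51)=58
lo=1(9)+hi=4(51)=60
lo=2(21)+hi=4(51)=72

Yes: 21+51=72


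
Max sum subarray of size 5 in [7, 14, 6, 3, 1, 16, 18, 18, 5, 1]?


[0:5]: 31
[1:6]: 40
[2:7]: 44
[3:8]: 56
[4:9]: 58
[5:10]: 58

Max: 58 at [4:9]


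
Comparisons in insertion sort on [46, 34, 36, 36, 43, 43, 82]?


Algorithm: insertion sort
Input: [46, 34, 36, 36, 43, 43, 82]
Sorted: [34, 36, 36, 43, 43, 46, 82]

10


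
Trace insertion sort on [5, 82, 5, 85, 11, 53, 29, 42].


Initial: [5, 82, 5, 85, 11, 53, 29, 42]
Insert 82: [5, 82, 5, 85, 11, 53, 29, 42]
Insert 5: [5, 5, 82, 85, 11, 53, 29, 42]
Insert 85: [5, 5, 82, 85, 11, 53, 29, 42]
Insert 11: [5, 5, 11, 82, 85, 53, 29, 42]
Insert 53: [5, 5, 11, 53, 82, 85, 29, 42]
Insert 29: [5, 5, 11, 29, 53, 82, 85, 42]
Insert 42: [5, 5, 11, 29, 42, 53, 82, 85]

Sorted: [5, 5, 11, 29, 42, 53, 82, 85]


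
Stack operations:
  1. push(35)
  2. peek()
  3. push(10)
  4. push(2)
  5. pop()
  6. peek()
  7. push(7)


push(35) -> [35]
peek()->35
push(10) -> [35, 10]
push(2) -> [35, 10, 2]
pop()->2, [35, 10]
peek()->10
push(7) -> [35, 10, 7]

Final stack: [35, 10, 7]


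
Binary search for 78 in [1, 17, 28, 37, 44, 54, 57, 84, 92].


Step 1: lo=0, hi=8, mid=4, val=44
Step 2: lo=5, hi=8, mid=6, val=57
Step 3: lo=7, hi=8, mid=7, val=84

Not found


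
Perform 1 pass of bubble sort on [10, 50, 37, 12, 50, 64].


Initial: [10, 50, 37, 12, 50, 64]
Pass 1: [10, 37, 12, 50, 50, 64] (2 swaps)

After 1 pass: [10, 37, 12, 50, 50, 64]


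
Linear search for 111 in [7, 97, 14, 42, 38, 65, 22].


i=0: 7!=111
i=1: 97!=111
i=2: 14!=111
i=3: 42!=111
i=4: 38!=111
i=5: 65!=111
i=6: 22!=111

Not found, 7 comps


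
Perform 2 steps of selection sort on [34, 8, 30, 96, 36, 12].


Initial: [34, 8, 30, 96, 36, 12]
Step 1: min=8 at 1
  Swap: [8, 34, 30, 96, 36, 12]
Step 2: min=12 at 5
  Swap: [8, 12, 30, 96, 36, 34]

After 2 steps: [8, 12, 30, 96, 36, 34]


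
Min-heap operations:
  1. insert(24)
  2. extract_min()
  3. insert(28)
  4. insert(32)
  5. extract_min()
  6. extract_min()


insert(24) -> [24]
extract_min()->24, []
insert(28) -> [28]
insert(32) -> [28, 32]
extract_min()->28, [32]
extract_min()->32, []

Final heap: []


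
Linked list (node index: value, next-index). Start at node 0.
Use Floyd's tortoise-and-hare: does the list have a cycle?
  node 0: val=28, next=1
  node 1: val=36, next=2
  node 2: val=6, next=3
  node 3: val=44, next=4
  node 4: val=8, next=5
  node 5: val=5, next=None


Floyd's tortoise (slow, +1) and hare (fast, +2):
  init: slow=0, fast=0
  step 1: slow=1, fast=2
  step 2: slow=2, fast=4
  step 3: fast 4->5->None, no cycle

Cycle: no


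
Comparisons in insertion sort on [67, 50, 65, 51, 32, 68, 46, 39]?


Algorithm: insertion sort
Input: [67, 50, 65, 51, 32, 68, 46, 39]
Sorted: [32, 39, 46, 50, 51, 65, 67, 68]

24


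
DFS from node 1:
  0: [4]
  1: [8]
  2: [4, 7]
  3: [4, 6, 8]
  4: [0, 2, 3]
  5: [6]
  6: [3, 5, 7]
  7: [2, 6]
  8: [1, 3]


Visit 1, push [8]
Visit 8, push [3]
Visit 3, push [6, 4]
Visit 4, push [2, 0]
Visit 0, push []
Visit 2, push [7]
Visit 7, push [6]
Visit 6, push [5]
Visit 5, push []

DFS order: [1, 8, 3, 4, 0, 2, 7, 6, 5]


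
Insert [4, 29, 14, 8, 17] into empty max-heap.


Insert 4: [4]
Insert 29: [29, 4]
Insert 14: [29, 4, 14]
Insert 8: [29, 8, 14, 4]
Insert 17: [29, 17, 14, 4, 8]

Final heap: [29, 17, 14, 4, 8]


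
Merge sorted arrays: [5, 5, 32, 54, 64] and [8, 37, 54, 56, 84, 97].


Take 5 from A
Take 5 from A
Take 8 from B
Take 32 from A
Take 37 from B
Take 54 from A
Take 54 from B
Take 56 from B
Take 64 from A

Merged: [5, 5, 8, 32, 37, 54, 54, 56, 64, 84, 97]


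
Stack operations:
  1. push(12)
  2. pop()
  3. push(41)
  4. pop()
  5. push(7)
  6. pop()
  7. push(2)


push(12) -> [12]
pop()->12, []
push(41) -> [41]
pop()->41, []
push(7) -> [7]
pop()->7, []
push(2) -> [2]

Final stack: [2]


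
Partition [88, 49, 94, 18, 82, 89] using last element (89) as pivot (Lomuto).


Pivot: 89
  88 <= 89: advance i (no swap)
  49 <= 89: advance i (no swap)
  18 <= 89: swap -> [88, 49, 18, 94, 82, 89]
  82 <= 89: swap -> [88, 49, 18, 82, 94, 89]
Place pivot at 4: [88, 49, 18, 82, 89, 94]

Partitioned: [88, 49, 18, 82, 89, 94]


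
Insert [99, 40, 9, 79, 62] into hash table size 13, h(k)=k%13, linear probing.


Insert 99: h=8 -> slot 8
Insert 40: h=1 -> slot 1
Insert 9: h=9 -> slot 9
Insert 79: h=1, 1 probes -> slot 2
Insert 62: h=10 -> slot 10

Table: [None, 40, 79, None, None, None, None, None, 99, 9, 62, None, None]


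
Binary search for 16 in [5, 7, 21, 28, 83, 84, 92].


Step 1: lo=0, hi=6, mid=3, val=28
Step 2: lo=0, hi=2, mid=1, val=7
Step 3: lo=2, hi=2, mid=2, val=21

Not found


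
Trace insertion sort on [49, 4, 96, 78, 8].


Initial: [49, 4, 96, 78, 8]
Insert 4: [4, 49, 96, 78, 8]
Insert 96: [4, 49, 96, 78, 8]
Insert 78: [4, 49, 78, 96, 8]
Insert 8: [4, 8, 49, 78, 96]

Sorted: [4, 8, 49, 78, 96]


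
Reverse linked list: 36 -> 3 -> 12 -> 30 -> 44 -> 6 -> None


Step 1: curr=36, set curr.next=prev(None) | reversed so far: 36
Step 2: curr=3, set curr.next=prev(36) | reversed so far: 3 -> 36
Step 3: curr=12, set curr.next=prev(3) | reversed so far: 12 -> 3 -> 36
Step 4: curr=30, set curr.next=prev(12) | reversed so far: 30 -> 12 -> 3 -> 36
Step 5: curr=44, set curr.next=prev(30) | reversed so far: 44 -> 30 -> 12 -> 3 -> 36
Step 6: curr=6, set curr.next=prev(44) | reversed so far: 6 -> 44 -> 30 -> 12 -> 3 -> 36

6 -> 44 -> 30 -> 12 -> 3 -> 36 -> None


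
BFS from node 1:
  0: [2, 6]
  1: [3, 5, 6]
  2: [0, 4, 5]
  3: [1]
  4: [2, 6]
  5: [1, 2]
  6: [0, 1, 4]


Visit 1, enqueue [3, 5, 6]
Visit 3, enqueue []
Visit 5, enqueue [2]
Visit 6, enqueue [0, 4]
Visit 2, enqueue []
Visit 0, enqueue []
Visit 4, enqueue []

BFS order: [1, 3, 5, 6, 2, 0, 4]


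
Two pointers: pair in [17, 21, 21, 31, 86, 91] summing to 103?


lo=0(17)+hi=5(91)=108
lo=0(17)+hi=4(86)=103

Yes: 17+86=103


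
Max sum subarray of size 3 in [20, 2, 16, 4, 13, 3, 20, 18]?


[0:3]: 38
[1:4]: 22
[2:5]: 33
[3:6]: 20
[4:7]: 36
[5:8]: 41

Max: 41 at [5:8]


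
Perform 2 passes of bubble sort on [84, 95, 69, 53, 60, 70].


Initial: [84, 95, 69, 53, 60, 70]
Pass 1: [84, 69, 53, 60, 70, 95] (4 swaps)
Pass 2: [69, 53, 60, 70, 84, 95] (4 swaps)

After 2 passes: [69, 53, 60, 70, 84, 95]


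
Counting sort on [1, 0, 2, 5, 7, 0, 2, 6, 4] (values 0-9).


Input: [1, 0, 2, 5, 7, 0, 2, 6, 4]
Counts: [2, 1, 2, 0, 1, 1, 1, 1, 0, 0]

Sorted: [0, 0, 1, 2, 2, 4, 5, 6, 7]


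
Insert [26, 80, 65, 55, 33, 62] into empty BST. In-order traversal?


Insert 26: root
Insert 80: R from 26
Insert 65: R from 26 -> L from 80
Insert 55: R from 26 -> L from 80 -> L from 65
Insert 33: R from 26 -> L from 80 -> L from 65 -> L from 55
Insert 62: R from 26 -> L from 80 -> L from 65 -> R from 55

In-order: [26, 33, 55, 62, 65, 80]


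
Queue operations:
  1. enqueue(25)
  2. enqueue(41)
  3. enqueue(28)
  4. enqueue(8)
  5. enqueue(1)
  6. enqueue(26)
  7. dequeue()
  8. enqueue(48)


enqueue(25) -> [25]
enqueue(41) -> [25, 41]
enqueue(28) -> [25, 41, 28]
enqueue(8) -> [25, 41, 28, 8]
enqueue(1) -> [25, 41, 28, 8, 1]
enqueue(26) -> [25, 41, 28, 8, 1, 26]
dequeue()->25, [41, 28, 8, 1, 26]
enqueue(48) -> [41, 28, 8, 1, 26, 48]

Final queue: [41, 28, 8, 1, 26, 48]


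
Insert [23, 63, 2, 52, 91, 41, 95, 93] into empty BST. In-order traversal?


Insert 23: root
Insert 63: R from 23
Insert 2: L from 23
Insert 52: R from 23 -> L from 63
Insert 91: R from 23 -> R from 63
Insert 41: R from 23 -> L from 63 -> L from 52
Insert 95: R from 23 -> R from 63 -> R from 91
Insert 93: R from 23 -> R from 63 -> R from 91 -> L from 95

In-order: [2, 23, 41, 52, 63, 91, 93, 95]


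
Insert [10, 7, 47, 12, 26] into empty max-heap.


Insert 10: [10]
Insert 7: [10, 7]
Insert 47: [47, 7, 10]
Insert 12: [47, 12, 10, 7]
Insert 26: [47, 26, 10, 7, 12]

Final heap: [47, 26, 10, 7, 12]


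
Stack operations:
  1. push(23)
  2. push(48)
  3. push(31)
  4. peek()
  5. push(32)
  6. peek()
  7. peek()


push(23) -> [23]
push(48) -> [23, 48]
push(31) -> [23, 48, 31]
peek()->31
push(32) -> [23, 48, 31, 32]
peek()->32
peek()->32

Final stack: [23, 48, 31, 32]


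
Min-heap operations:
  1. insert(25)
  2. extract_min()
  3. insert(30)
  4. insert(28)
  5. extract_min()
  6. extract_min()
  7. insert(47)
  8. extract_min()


insert(25) -> [25]
extract_min()->25, []
insert(30) -> [30]
insert(28) -> [28, 30]
extract_min()->28, [30]
extract_min()->30, []
insert(47) -> [47]
extract_min()->47, []

Final heap: []


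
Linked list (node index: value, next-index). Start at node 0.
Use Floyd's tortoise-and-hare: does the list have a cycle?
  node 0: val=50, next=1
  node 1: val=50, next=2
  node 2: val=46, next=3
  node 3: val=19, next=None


Floyd's tortoise (slow, +1) and hare (fast, +2):
  init: slow=0, fast=0
  step 1: slow=1, fast=2
  step 2: fast 2->3->None, no cycle

Cycle: no


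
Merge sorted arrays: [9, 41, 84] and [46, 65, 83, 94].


Take 9 from A
Take 41 from A
Take 46 from B
Take 65 from B
Take 83 from B
Take 84 from A

Merged: [9, 41, 46, 65, 83, 84, 94]


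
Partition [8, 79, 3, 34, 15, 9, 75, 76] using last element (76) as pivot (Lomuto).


Pivot: 76
  8 <= 76: advance i (no swap)
  3 <= 76: swap -> [8, 3, 79, 34, 15, 9, 75, 76]
  34 <= 76: swap -> [8, 3, 34, 79, 15, 9, 75, 76]
  15 <= 76: swap -> [8, 3, 34, 15, 79, 9, 75, 76]
  9 <= 76: swap -> [8, 3, 34, 15, 9, 79, 75, 76]
  75 <= 76: swap -> [8, 3, 34, 15, 9, 75, 79, 76]
Place pivot at 6: [8, 3, 34, 15, 9, 75, 76, 79]

Partitioned: [8, 3, 34, 15, 9, 75, 76, 79]


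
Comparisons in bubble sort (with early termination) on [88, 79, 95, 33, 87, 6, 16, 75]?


Algorithm: bubble sort (with early termination)
Input: [88, 79, 95, 33, 87, 6, 16, 75]
Sorted: [6, 16, 33, 75, 79, 87, 88, 95]

27


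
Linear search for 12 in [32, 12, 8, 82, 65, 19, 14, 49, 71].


i=0: 32!=12
i=1: 12==12 found!

Found at 1, 2 comps


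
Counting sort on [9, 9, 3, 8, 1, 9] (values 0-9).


Input: [9, 9, 3, 8, 1, 9]
Counts: [0, 1, 0, 1, 0, 0, 0, 0, 1, 3]

Sorted: [1, 3, 8, 9, 9, 9]


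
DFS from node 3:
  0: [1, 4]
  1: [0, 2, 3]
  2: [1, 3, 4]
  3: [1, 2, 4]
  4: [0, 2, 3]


Visit 3, push [4, 2, 1]
Visit 1, push [2, 0]
Visit 0, push [4]
Visit 4, push [2]
Visit 2, push []

DFS order: [3, 1, 0, 4, 2]


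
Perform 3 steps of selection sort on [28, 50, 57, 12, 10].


Initial: [28, 50, 57, 12, 10]
Step 1: min=10 at 4
  Swap: [10, 50, 57, 12, 28]
Step 2: min=12 at 3
  Swap: [10, 12, 57, 50, 28]
Step 3: min=28 at 4
  Swap: [10, 12, 28, 50, 57]

After 3 steps: [10, 12, 28, 50, 57]


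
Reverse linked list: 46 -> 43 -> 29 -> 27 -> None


Step 1: curr=46, set curr.next=prev(None) | reversed so far: 46
Step 2: curr=43, set curr.next=prev(46) | reversed so far: 43 -> 46
Step 3: curr=29, set curr.next=prev(43) | reversed so far: 29 -> 43 -> 46
Step 4: curr=27, set curr.next=prev(29) | reversed so far: 27 -> 29 -> 43 -> 46

27 -> 29 -> 43 -> 46 -> None


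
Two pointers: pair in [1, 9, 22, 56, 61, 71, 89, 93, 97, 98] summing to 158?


lo=0(1)+hi=9(98)=99
lo=1(9)+hi=9(98)=107
lo=2(22)+hi=9(98)=120
lo=3(56)+hi=9(98)=154
lo=4(61)+hi=9(98)=159
lo=4(61)+hi=8(97)=158

Yes: 61+97=158


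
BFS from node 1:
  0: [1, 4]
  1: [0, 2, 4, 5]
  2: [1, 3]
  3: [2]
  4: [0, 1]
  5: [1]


Visit 1, enqueue [0, 2, 4, 5]
Visit 0, enqueue []
Visit 2, enqueue [3]
Visit 4, enqueue []
Visit 5, enqueue []
Visit 3, enqueue []

BFS order: [1, 0, 2, 4, 5, 3]


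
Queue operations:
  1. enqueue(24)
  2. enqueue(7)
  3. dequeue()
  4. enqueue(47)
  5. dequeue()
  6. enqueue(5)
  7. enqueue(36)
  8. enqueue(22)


enqueue(24) -> [24]
enqueue(7) -> [24, 7]
dequeue()->24, [7]
enqueue(47) -> [7, 47]
dequeue()->7, [47]
enqueue(5) -> [47, 5]
enqueue(36) -> [47, 5, 36]
enqueue(22) -> [47, 5, 36, 22]

Final queue: [47, 5, 36, 22]


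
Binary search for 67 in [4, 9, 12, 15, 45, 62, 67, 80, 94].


Step 1: lo=0, hi=8, mid=4, val=45
Step 2: lo=5, hi=8, mid=6, val=67

Found at index 6


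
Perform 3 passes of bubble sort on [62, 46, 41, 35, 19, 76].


Initial: [62, 46, 41, 35, 19, 76]
Pass 1: [46, 41, 35, 19, 62, 76] (4 swaps)
Pass 2: [41, 35, 19, 46, 62, 76] (3 swaps)
Pass 3: [35, 19, 41, 46, 62, 76] (2 swaps)

After 3 passes: [35, 19, 41, 46, 62, 76]


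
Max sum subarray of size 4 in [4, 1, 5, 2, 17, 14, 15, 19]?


[0:4]: 12
[1:5]: 25
[2:6]: 38
[3:7]: 48
[4:8]: 65

Max: 65 at [4:8]


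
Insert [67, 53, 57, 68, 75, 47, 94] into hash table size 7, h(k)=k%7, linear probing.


Insert 67: h=4 -> slot 4
Insert 53: h=4, 1 probes -> slot 5
Insert 57: h=1 -> slot 1
Insert 68: h=5, 1 probes -> slot 6
Insert 75: h=5, 2 probes -> slot 0
Insert 47: h=5, 4 probes -> slot 2
Insert 94: h=3 -> slot 3

Table: [75, 57, 47, 94, 67, 53, 68]


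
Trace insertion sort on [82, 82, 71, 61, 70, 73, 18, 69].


Initial: [82, 82, 71, 61, 70, 73, 18, 69]
Insert 82: [82, 82, 71, 61, 70, 73, 18, 69]
Insert 71: [71, 82, 82, 61, 70, 73, 18, 69]
Insert 61: [61, 71, 82, 82, 70, 73, 18, 69]
Insert 70: [61, 70, 71, 82, 82, 73, 18, 69]
Insert 73: [61, 70, 71, 73, 82, 82, 18, 69]
Insert 18: [18, 61, 70, 71, 73, 82, 82, 69]
Insert 69: [18, 61, 69, 70, 71, 73, 82, 82]

Sorted: [18, 61, 69, 70, 71, 73, 82, 82]


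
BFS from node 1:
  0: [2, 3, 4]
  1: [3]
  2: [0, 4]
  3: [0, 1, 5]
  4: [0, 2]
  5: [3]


Visit 1, enqueue [3]
Visit 3, enqueue [0, 5]
Visit 0, enqueue [2, 4]
Visit 5, enqueue []
Visit 2, enqueue []
Visit 4, enqueue []

BFS order: [1, 3, 0, 5, 2, 4]


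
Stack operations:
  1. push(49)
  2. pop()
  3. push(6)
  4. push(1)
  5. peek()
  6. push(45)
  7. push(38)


push(49) -> [49]
pop()->49, []
push(6) -> [6]
push(1) -> [6, 1]
peek()->1
push(45) -> [6, 1, 45]
push(38) -> [6, 1, 45, 38]

Final stack: [6, 1, 45, 38]


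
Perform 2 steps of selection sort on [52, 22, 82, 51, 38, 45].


Initial: [52, 22, 82, 51, 38, 45]
Step 1: min=22 at 1
  Swap: [22, 52, 82, 51, 38, 45]
Step 2: min=38 at 4
  Swap: [22, 38, 82, 51, 52, 45]

After 2 steps: [22, 38, 82, 51, 52, 45]


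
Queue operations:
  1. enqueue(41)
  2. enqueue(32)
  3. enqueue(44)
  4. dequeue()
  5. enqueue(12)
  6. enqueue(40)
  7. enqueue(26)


enqueue(41) -> [41]
enqueue(32) -> [41, 32]
enqueue(44) -> [41, 32, 44]
dequeue()->41, [32, 44]
enqueue(12) -> [32, 44, 12]
enqueue(40) -> [32, 44, 12, 40]
enqueue(26) -> [32, 44, 12, 40, 26]

Final queue: [32, 44, 12, 40, 26]


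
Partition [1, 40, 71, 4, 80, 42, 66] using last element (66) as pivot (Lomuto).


Pivot: 66
  1 <= 66: advance i (no swap)
  40 <= 66: advance i (no swap)
  4 <= 66: swap -> [1, 40, 4, 71, 80, 42, 66]
  42 <= 66: swap -> [1, 40, 4, 42, 80, 71, 66]
Place pivot at 4: [1, 40, 4, 42, 66, 71, 80]

Partitioned: [1, 40, 4, 42, 66, 71, 80]


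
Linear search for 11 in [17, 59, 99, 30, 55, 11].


i=0: 17!=11
i=1: 59!=11
i=2: 99!=11
i=3: 30!=11
i=4: 55!=11
i=5: 11==11 found!

Found at 5, 6 comps


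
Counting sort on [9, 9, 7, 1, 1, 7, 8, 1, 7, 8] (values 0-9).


Input: [9, 9, 7, 1, 1, 7, 8, 1, 7, 8]
Counts: [0, 3, 0, 0, 0, 0, 0, 3, 2, 2]

Sorted: [1, 1, 1, 7, 7, 7, 8, 8, 9, 9]


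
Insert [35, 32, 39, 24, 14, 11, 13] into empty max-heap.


Insert 35: [35]
Insert 32: [35, 32]
Insert 39: [39, 32, 35]
Insert 24: [39, 32, 35, 24]
Insert 14: [39, 32, 35, 24, 14]
Insert 11: [39, 32, 35, 24, 14, 11]
Insert 13: [39, 32, 35, 24, 14, 11, 13]

Final heap: [39, 32, 35, 24, 14, 11, 13]


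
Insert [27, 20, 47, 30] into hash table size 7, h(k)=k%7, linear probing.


Insert 27: h=6 -> slot 6
Insert 20: h=6, 1 probes -> slot 0
Insert 47: h=5 -> slot 5
Insert 30: h=2 -> slot 2

Table: [20, None, 30, None, None, 47, 27]


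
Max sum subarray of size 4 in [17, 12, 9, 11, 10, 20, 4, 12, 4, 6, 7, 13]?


[0:4]: 49
[1:5]: 42
[2:6]: 50
[3:7]: 45
[4:8]: 46
[5:9]: 40
[6:10]: 26
[7:11]: 29
[8:12]: 30

Max: 50 at [2:6]


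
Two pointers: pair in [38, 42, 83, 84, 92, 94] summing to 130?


lo=0(38)+hi=5(94)=132
lo=0(38)+hi=4(92)=130

Yes: 38+92=130


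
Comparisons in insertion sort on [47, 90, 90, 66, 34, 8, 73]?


Algorithm: insertion sort
Input: [47, 90, 90, 66, 34, 8, 73]
Sorted: [8, 34, 47, 66, 73, 90, 90]

17


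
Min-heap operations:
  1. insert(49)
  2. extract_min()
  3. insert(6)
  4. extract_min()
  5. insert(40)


insert(49) -> [49]
extract_min()->49, []
insert(6) -> [6]
extract_min()->6, []
insert(40) -> [40]

Final heap: [40]


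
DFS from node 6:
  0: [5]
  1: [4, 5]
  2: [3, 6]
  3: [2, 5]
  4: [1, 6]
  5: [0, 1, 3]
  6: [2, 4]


Visit 6, push [4, 2]
Visit 2, push [3]
Visit 3, push [5]
Visit 5, push [1, 0]
Visit 0, push []
Visit 1, push [4]
Visit 4, push []

DFS order: [6, 2, 3, 5, 0, 1, 4]


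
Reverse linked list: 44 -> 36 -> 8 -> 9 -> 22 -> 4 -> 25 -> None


Step 1: curr=44, set curr.next=prev(None) | reversed so far: 44
Step 2: curr=36, set curr.next=prev(44) | reversed so far: 36 -> 44
Step 3: curr=8, set curr.next=prev(36) | reversed so far: 8 -> 36 -> 44
Step 4: curr=9, set curr.next=prev(8) | reversed so far: 9 -> 8 -> 36 -> 44
Step 5: curr=22, set curr.next=prev(9) | reversed so far: 22 -> 9 -> 8 -> 36 -> 44
Step 6: curr=4, set curr.next=prev(22) | reversed so far: 4 -> 22 -> 9 -> 8 -> 36 -> 44
Step 7: curr=25, set curr.next=prev(4) | reversed so far: 25 -> 4 -> 22 -> 9 -> 8 -> 36 -> 44

25 -> 4 -> 22 -> 9 -> 8 -> 36 -> 44 -> None


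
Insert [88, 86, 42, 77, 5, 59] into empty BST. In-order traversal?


Insert 88: root
Insert 86: L from 88
Insert 42: L from 88 -> L from 86
Insert 77: L from 88 -> L from 86 -> R from 42
Insert 5: L from 88 -> L from 86 -> L from 42
Insert 59: L from 88 -> L from 86 -> R from 42 -> L from 77

In-order: [5, 42, 59, 77, 86, 88]


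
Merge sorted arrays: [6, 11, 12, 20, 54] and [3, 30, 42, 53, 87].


Take 3 from B
Take 6 from A
Take 11 from A
Take 12 from A
Take 20 from A
Take 30 from B
Take 42 from B
Take 53 from B
Take 54 from A

Merged: [3, 6, 11, 12, 20, 30, 42, 53, 54, 87]


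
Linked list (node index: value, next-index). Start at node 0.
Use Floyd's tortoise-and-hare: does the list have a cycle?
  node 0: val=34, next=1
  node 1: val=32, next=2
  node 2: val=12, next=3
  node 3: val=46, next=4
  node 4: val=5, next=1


Floyd's tortoise (slow, +1) and hare (fast, +2):
  init: slow=0, fast=0
  step 1: slow=1, fast=2
  step 2: slow=2, fast=4
  step 3: slow=3, fast=2
  step 4: slow=4, fast=4
  slow == fast at node 4: cycle detected

Cycle: yes


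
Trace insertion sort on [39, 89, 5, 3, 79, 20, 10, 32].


Initial: [39, 89, 5, 3, 79, 20, 10, 32]
Insert 89: [39, 89, 5, 3, 79, 20, 10, 32]
Insert 5: [5, 39, 89, 3, 79, 20, 10, 32]
Insert 3: [3, 5, 39, 89, 79, 20, 10, 32]
Insert 79: [3, 5, 39, 79, 89, 20, 10, 32]
Insert 20: [3, 5, 20, 39, 79, 89, 10, 32]
Insert 10: [3, 5, 10, 20, 39, 79, 89, 32]
Insert 32: [3, 5, 10, 20, 32, 39, 79, 89]

Sorted: [3, 5, 10, 20, 32, 39, 79, 89]


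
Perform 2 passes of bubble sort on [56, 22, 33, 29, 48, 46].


Initial: [56, 22, 33, 29, 48, 46]
Pass 1: [22, 33, 29, 48, 46, 56] (5 swaps)
Pass 2: [22, 29, 33, 46, 48, 56] (2 swaps)

After 2 passes: [22, 29, 33, 46, 48, 56]


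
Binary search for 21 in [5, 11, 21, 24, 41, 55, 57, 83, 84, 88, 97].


Step 1: lo=0, hi=10, mid=5, val=55
Step 2: lo=0, hi=4, mid=2, val=21

Found at index 2


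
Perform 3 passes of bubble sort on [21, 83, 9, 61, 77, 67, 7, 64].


Initial: [21, 83, 9, 61, 77, 67, 7, 64]
Pass 1: [21, 9, 61, 77, 67, 7, 64, 83] (6 swaps)
Pass 2: [9, 21, 61, 67, 7, 64, 77, 83] (4 swaps)
Pass 3: [9, 21, 61, 7, 64, 67, 77, 83] (2 swaps)

After 3 passes: [9, 21, 61, 7, 64, 67, 77, 83]


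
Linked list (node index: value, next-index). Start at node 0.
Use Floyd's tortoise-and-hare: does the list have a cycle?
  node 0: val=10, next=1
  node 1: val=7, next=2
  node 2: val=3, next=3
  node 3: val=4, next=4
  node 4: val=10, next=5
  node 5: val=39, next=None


Floyd's tortoise (slow, +1) and hare (fast, +2):
  init: slow=0, fast=0
  step 1: slow=1, fast=2
  step 2: slow=2, fast=4
  step 3: fast 4->5->None, no cycle

Cycle: no


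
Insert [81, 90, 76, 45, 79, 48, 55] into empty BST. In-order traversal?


Insert 81: root
Insert 90: R from 81
Insert 76: L from 81
Insert 45: L from 81 -> L from 76
Insert 79: L from 81 -> R from 76
Insert 48: L from 81 -> L from 76 -> R from 45
Insert 55: L from 81 -> L from 76 -> R from 45 -> R from 48

In-order: [45, 48, 55, 76, 79, 81, 90]


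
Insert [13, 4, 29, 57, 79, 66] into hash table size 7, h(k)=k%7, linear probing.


Insert 13: h=6 -> slot 6
Insert 4: h=4 -> slot 4
Insert 29: h=1 -> slot 1
Insert 57: h=1, 1 probes -> slot 2
Insert 79: h=2, 1 probes -> slot 3
Insert 66: h=3, 2 probes -> slot 5

Table: [None, 29, 57, 79, 4, 66, 13]


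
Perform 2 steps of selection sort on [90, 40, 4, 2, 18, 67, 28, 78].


Initial: [90, 40, 4, 2, 18, 67, 28, 78]
Step 1: min=2 at 3
  Swap: [2, 40, 4, 90, 18, 67, 28, 78]
Step 2: min=4 at 2
  Swap: [2, 4, 40, 90, 18, 67, 28, 78]

After 2 steps: [2, 4, 40, 90, 18, 67, 28, 78]


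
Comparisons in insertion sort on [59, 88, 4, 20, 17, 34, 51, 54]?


Algorithm: insertion sort
Input: [59, 88, 4, 20, 17, 34, 51, 54]
Sorted: [4, 17, 20, 34, 51, 54, 59, 88]

19


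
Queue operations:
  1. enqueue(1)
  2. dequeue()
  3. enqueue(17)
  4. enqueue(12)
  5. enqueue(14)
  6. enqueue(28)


enqueue(1) -> [1]
dequeue()->1, []
enqueue(17) -> [17]
enqueue(12) -> [17, 12]
enqueue(14) -> [17, 12, 14]
enqueue(28) -> [17, 12, 14, 28]

Final queue: [17, 12, 14, 28]


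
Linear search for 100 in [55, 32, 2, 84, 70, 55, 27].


i=0: 55!=100
i=1: 32!=100
i=2: 2!=100
i=3: 84!=100
i=4: 70!=100
i=5: 55!=100
i=6: 27!=100

Not found, 7 comps


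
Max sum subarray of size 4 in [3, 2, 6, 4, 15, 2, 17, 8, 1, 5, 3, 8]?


[0:4]: 15
[1:5]: 27
[2:6]: 27
[3:7]: 38
[4:8]: 42
[5:9]: 28
[6:10]: 31
[7:11]: 17
[8:12]: 17

Max: 42 at [4:8]


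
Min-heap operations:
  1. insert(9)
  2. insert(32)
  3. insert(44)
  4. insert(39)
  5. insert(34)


insert(9) -> [9]
insert(32) -> [9, 32]
insert(44) -> [9, 32, 44]
insert(39) -> [9, 32, 44, 39]
insert(34) -> [9, 32, 44, 39, 34]

Final heap: [9, 32, 44, 39, 34]


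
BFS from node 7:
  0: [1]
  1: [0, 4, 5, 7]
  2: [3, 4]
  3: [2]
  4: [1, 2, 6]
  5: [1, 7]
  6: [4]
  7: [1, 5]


Visit 7, enqueue [1, 5]
Visit 1, enqueue [0, 4]
Visit 5, enqueue []
Visit 0, enqueue []
Visit 4, enqueue [2, 6]
Visit 2, enqueue [3]
Visit 6, enqueue []
Visit 3, enqueue []

BFS order: [7, 1, 5, 0, 4, 2, 6, 3]


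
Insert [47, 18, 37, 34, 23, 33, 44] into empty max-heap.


Insert 47: [47]
Insert 18: [47, 18]
Insert 37: [47, 18, 37]
Insert 34: [47, 34, 37, 18]
Insert 23: [47, 34, 37, 18, 23]
Insert 33: [47, 34, 37, 18, 23, 33]
Insert 44: [47, 34, 44, 18, 23, 33, 37]

Final heap: [47, 34, 44, 18, 23, 33, 37]


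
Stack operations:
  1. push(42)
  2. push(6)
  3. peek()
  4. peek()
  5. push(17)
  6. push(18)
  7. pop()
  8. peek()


push(42) -> [42]
push(6) -> [42, 6]
peek()->6
peek()->6
push(17) -> [42, 6, 17]
push(18) -> [42, 6, 17, 18]
pop()->18, [42, 6, 17]
peek()->17

Final stack: [42, 6, 17]


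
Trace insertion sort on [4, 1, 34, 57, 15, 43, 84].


Initial: [4, 1, 34, 57, 15, 43, 84]
Insert 1: [1, 4, 34, 57, 15, 43, 84]
Insert 34: [1, 4, 34, 57, 15, 43, 84]
Insert 57: [1, 4, 34, 57, 15, 43, 84]
Insert 15: [1, 4, 15, 34, 57, 43, 84]
Insert 43: [1, 4, 15, 34, 43, 57, 84]
Insert 84: [1, 4, 15, 34, 43, 57, 84]

Sorted: [1, 4, 15, 34, 43, 57, 84]


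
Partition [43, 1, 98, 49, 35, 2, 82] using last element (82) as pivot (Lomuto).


Pivot: 82
  43 <= 82: advance i (no swap)
  1 <= 82: advance i (no swap)
  49 <= 82: swap -> [43, 1, 49, 98, 35, 2, 82]
  35 <= 82: swap -> [43, 1, 49, 35, 98, 2, 82]
  2 <= 82: swap -> [43, 1, 49, 35, 2, 98, 82]
Place pivot at 5: [43, 1, 49, 35, 2, 82, 98]

Partitioned: [43, 1, 49, 35, 2, 82, 98]


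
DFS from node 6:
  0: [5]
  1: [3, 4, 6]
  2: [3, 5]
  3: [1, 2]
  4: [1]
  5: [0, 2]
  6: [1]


Visit 6, push [1]
Visit 1, push [4, 3]
Visit 3, push [2]
Visit 2, push [5]
Visit 5, push [0]
Visit 0, push []
Visit 4, push []

DFS order: [6, 1, 3, 2, 5, 0, 4]


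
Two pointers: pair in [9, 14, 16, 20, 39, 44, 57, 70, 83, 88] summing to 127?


lo=0(9)+hi=9(88)=97
lo=1(14)+hi=9(88)=102
lo=2(16)+hi=9(88)=104
lo=3(20)+hi=9(88)=108
lo=4(39)+hi=9(88)=127

Yes: 39+88=127


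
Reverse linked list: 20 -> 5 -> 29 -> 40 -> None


Step 1: curr=20, set curr.next=prev(None) | reversed so far: 20
Step 2: curr=5, set curr.next=prev(20) | reversed so far: 5 -> 20
Step 3: curr=29, set curr.next=prev(5) | reversed so far: 29 -> 5 -> 20
Step 4: curr=40, set curr.next=prev(29) | reversed so far: 40 -> 29 -> 5 -> 20

40 -> 29 -> 5 -> 20 -> None


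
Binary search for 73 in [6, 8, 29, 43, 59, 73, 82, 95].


Step 1: lo=0, hi=7, mid=3, val=43
Step 2: lo=4, hi=7, mid=5, val=73

Found at index 5


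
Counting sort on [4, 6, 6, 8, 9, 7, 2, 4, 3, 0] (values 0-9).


Input: [4, 6, 6, 8, 9, 7, 2, 4, 3, 0]
Counts: [1, 0, 1, 1, 2, 0, 2, 1, 1, 1]

Sorted: [0, 2, 3, 4, 4, 6, 6, 7, 8, 9]


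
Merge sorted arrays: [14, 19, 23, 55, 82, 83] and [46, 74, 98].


Take 14 from A
Take 19 from A
Take 23 from A
Take 46 from B
Take 55 from A
Take 74 from B
Take 82 from A
Take 83 from A

Merged: [14, 19, 23, 46, 55, 74, 82, 83, 98]


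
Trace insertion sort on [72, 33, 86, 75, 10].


Initial: [72, 33, 86, 75, 10]
Insert 33: [33, 72, 86, 75, 10]
Insert 86: [33, 72, 86, 75, 10]
Insert 75: [33, 72, 75, 86, 10]
Insert 10: [10, 33, 72, 75, 86]

Sorted: [10, 33, 72, 75, 86]


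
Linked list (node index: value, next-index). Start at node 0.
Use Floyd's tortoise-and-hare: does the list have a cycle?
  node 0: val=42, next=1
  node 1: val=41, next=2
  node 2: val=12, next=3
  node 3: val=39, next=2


Floyd's tortoise (slow, +1) and hare (fast, +2):
  init: slow=0, fast=0
  step 1: slow=1, fast=2
  step 2: slow=2, fast=2
  slow == fast at node 2: cycle detected

Cycle: yes


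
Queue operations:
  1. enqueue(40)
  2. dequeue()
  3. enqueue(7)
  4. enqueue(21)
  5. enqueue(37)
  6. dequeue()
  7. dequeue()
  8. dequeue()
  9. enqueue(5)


enqueue(40) -> [40]
dequeue()->40, []
enqueue(7) -> [7]
enqueue(21) -> [7, 21]
enqueue(37) -> [7, 21, 37]
dequeue()->7, [21, 37]
dequeue()->21, [37]
dequeue()->37, []
enqueue(5) -> [5]

Final queue: [5]


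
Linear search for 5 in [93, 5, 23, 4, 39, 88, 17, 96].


i=0: 93!=5
i=1: 5==5 found!

Found at 1, 2 comps


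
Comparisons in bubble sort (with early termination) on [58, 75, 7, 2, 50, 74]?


Algorithm: bubble sort (with early termination)
Input: [58, 75, 7, 2, 50, 74]
Sorted: [2, 7, 50, 58, 74, 75]

14


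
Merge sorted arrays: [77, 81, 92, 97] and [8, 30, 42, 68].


Take 8 from B
Take 30 from B
Take 42 from B
Take 68 from B

Merged: [8, 30, 42, 68, 77, 81, 92, 97]


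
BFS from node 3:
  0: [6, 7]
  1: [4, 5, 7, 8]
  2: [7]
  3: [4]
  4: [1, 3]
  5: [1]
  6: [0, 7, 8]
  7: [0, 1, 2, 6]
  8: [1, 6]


Visit 3, enqueue [4]
Visit 4, enqueue [1]
Visit 1, enqueue [5, 7, 8]
Visit 5, enqueue []
Visit 7, enqueue [0, 2, 6]
Visit 8, enqueue []
Visit 0, enqueue []
Visit 2, enqueue []
Visit 6, enqueue []

BFS order: [3, 4, 1, 5, 7, 8, 0, 2, 6]


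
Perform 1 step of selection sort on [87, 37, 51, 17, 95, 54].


Initial: [87, 37, 51, 17, 95, 54]
Step 1: min=17 at 3
  Swap: [17, 37, 51, 87, 95, 54]

After 1 step: [17, 37, 51, 87, 95, 54]
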